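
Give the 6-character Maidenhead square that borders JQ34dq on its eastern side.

JQ34eq

Longitude subsquare d = 3; +1 → 4 = e.
The latitude characters are unchanged.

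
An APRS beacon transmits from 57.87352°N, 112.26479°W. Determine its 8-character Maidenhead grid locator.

DO37uu89

Shift to the Maidenhead origin (180°W, 90°S): lon 67.73521, lat 147.87352.
Field (20°×10°, letters A–R): lon ⌊67.73521/20⌋ = 3 → D; lat ⌊147.87352/10⌋ = 14 → O.
Square (2°×1°, digits 0–9): lon ⌊7.73521/2⌋ = 3; lat ⌊7.87352/1⌋ = 7.
Subsquare (5′×2.5′, letters a–x): lon ⌊1.73521/0.0833333⌋ = 20 → u; lat ⌊0.87352/0.0416667⌋ = 20 → u.
Extended square (30″×15″, digits 0–9): lon ⌊0.06854/0.00833333⌋ = 8; lat ⌊0.04019/0.00416667⌋ = 9.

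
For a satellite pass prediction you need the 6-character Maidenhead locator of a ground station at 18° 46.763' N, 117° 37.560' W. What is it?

Add 180° to longitude and 90° to latitude: 62.3740, 108.7794.
Field: 62.3740/20 → 3 → D, 108.7794/10 → 10 → K; chars DK.
Square: 2.3740/2 → 1, 8.7794/1 → 8; chars 18.
Subsquare: 0.3740/0.0833333 → 4 → e, 0.7794/0.0416667 → 18 → s; chars es.

DK18es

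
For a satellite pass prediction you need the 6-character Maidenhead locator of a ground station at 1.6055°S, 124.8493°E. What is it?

PI28kj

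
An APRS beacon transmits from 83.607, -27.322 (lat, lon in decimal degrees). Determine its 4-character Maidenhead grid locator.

HR63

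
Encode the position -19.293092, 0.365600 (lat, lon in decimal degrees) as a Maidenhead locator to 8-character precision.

Shift to the Maidenhead origin (180°W, 90°S): lon 180.36560, lat 70.70691.
Field (20°×10°, letters A–R): lon ⌊180.36560/20⌋ = 9 → J; lat ⌊70.70691/10⌋ = 7 → H.
Square (2°×1°, digits 0–9): lon ⌊0.36560/2⌋ = 0; lat ⌊0.70691/1⌋ = 0.
Subsquare (5′×2.5′, letters a–x): lon ⌊0.36560/0.0833333⌋ = 4 → e; lat ⌊0.70691/0.0416667⌋ = 16 → q.
Extended square (30″×15″, digits 0–9): lon ⌊0.03227/0.00833333⌋ = 3; lat ⌊0.04024/0.00416667⌋ = 9.

JH00eq39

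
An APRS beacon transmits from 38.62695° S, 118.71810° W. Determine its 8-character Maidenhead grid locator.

DF01pi39

Add 180° to longitude and 90° to latitude: 61.28190, 51.37305.
Field: 61.28190/20 → 3 → D, 51.37305/10 → 5 → F; chars DF.
Square: 1.28190/2 → 0, 1.37305/1 → 1; chars 01.
Subsquare: 1.28190/0.0833333 → 15 → p, 0.37305/0.0416667 → 8 → i; chars pi.
Extended square: 0.03190/0.00833333 → 3, 0.03972/0.00416667 → 9; chars 39.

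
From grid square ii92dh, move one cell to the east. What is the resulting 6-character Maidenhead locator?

II92eh

Longitude subsquare d = 3; +1 → 4 = e.
The latitude characters are unchanged.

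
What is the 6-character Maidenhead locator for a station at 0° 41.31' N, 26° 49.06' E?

Add 180° to longitude and 90° to latitude: 206.8177, 90.6885.
Field: lon ⌊206.8177/20⌋ = 10 → K; lat ⌊90.6885/10⌋ = 9 → J.
Square: lon ⌊6.8177/2⌋ = 3; lat ⌊0.6885/1⌋ = 0.
Subsquare: lon ⌊0.8177/0.0833333⌋ = 9 → j; lat ⌊0.6885/0.0416667⌋ = 16 → q.

KJ30jq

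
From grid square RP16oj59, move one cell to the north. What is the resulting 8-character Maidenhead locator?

Latitude extended square 9; +1 → 10, wraps to 0, carry into subsquare.
Latitude subsquare j = 9; +1 → 10 = k.
The longitude characters are unchanged.

RP16ok50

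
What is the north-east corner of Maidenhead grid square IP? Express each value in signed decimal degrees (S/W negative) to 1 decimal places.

Field I=8, P=15: +8·20° lon, +15·10° lat → SW at lon -20°, lat 60°.
Cell spans 20° lon × 10° lat. NE corner is SW corner plus one full cell.
latitude 70.0, longitude 0.0.

70.0, 0.0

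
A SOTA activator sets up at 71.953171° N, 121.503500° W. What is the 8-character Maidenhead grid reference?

Offset from 180°W / 90°S: lon 58.49650°, lat 161.95317°.
Field: 58.49650/20 → 2 → C, 161.95317/10 → 16 → Q; chars CQ.
Square: 18.49650/2 → 9, 1.95317/1 → 1; chars 91.
Subsquare: 0.49650/0.0833333 → 5 → f, 0.95317/0.0416667 → 22 → w; chars fw.
Extended square: 0.07983/0.00833333 → 9, 0.03650/0.00416667 → 8; chars 98.

CQ91fw98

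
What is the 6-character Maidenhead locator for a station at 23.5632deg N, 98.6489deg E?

Offset from 180°W / 90°S: lon 278.6489°, lat 113.5632°.
Field (20°×10°, letters A–R): 278.6489/20 → 13 → N, 113.5632/10 → 11 → L; chars NL.
Square (2°×1°, digits 0–9): 18.6489/2 → 9, 3.5632/1 → 3; chars 93.
Subsquare (5′×2.5′, letters a–x): 0.6489/0.0833333 → 7 → h, 0.5632/0.0416667 → 13 → n; chars hn.

NL93hn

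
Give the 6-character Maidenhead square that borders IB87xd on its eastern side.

IB97ad

Longitude subsquare x = 23; +1 → 24, wraps to 0 = a, carry into square.
Longitude square 8; +1 → 9.
The latitude characters are unchanged.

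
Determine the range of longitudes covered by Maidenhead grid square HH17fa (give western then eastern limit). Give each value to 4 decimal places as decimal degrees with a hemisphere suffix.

37.5833° W, 37.5000° W

Field H=7, H=7: +7·20° lon, +7·10° lat → SW at lon -40°, lat -20°.
Square 1, 7: +1·2° lon, +7·1° lat → SW at lon -38°, lat -13°.
Subsquare f=5, a=0: +5·0.0833333° lon, +0·0.0416667° lat → SW at lon -37.5833°, lat -13°.
Cell spans 0.0833333° lon × 0.0416667° lat.
west 37.5833° W, east 37.5000° W.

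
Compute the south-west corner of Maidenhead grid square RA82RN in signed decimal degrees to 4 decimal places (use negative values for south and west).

-87.4583, 177.4167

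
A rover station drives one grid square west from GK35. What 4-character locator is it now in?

Longitude square 3; −1 → 2.
The latitude characters are unchanged.

GK25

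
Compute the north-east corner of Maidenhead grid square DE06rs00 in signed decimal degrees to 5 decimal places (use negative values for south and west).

Field D=3, E=4: +3·20° lon, +4·10° lat → SW at lon -120°, lat -50°.
Square 0, 6: +0·2° lon, +6·1° lat → SW at lon -120°, lat -44°.
Subsquare r=17, s=18: +17·0.0833333° lon, +18·0.0416667° lat → SW at lon -118.583°, lat -43.25°.
Extended square 0, 0: +0·0.00833333° lon, +0·0.00416667° lat → SW at lon -118.583°, lat -43.25°.
Cell spans 0.00833333° lon × 0.00416667° lat. NE corner is SW corner plus one full cell.
latitude -43.24583, longitude -118.57500.

-43.24583, -118.57500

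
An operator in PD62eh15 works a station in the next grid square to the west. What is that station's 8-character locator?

PD62eh05

Longitude extended square 1; −1 → 0.
The latitude characters are unchanged.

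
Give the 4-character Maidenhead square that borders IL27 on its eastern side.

IL37

Longitude square 2; +1 → 3.
The latitude characters are unchanged.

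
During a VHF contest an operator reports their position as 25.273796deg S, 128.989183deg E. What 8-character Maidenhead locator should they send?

PG44lr84

Add 180° to longitude and 90° to latitude: 308.98918, 64.72620.
Field: lon ⌊308.98918/20⌋ = 15 → P; lat ⌊64.72620/10⌋ = 6 → G.
Square: lon ⌊8.98918/2⌋ = 4; lat ⌊4.72620/1⌋ = 4.
Subsquare: lon ⌊0.98918/0.0833333⌋ = 11 → l; lat ⌊0.72620/0.0416667⌋ = 17 → r.
Extended square: lon ⌊0.07252/0.00833333⌋ = 8; lat ⌊0.01787/0.00416667⌋ = 4.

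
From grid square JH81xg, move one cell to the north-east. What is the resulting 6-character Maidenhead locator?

Longitude subsquare x = 23; +1 → 24, wraps to 0 = a, carry into square.
Longitude square 8; +1 → 9.
Latitude subsquare g = 6; +1 → 7 = h.

JH91ah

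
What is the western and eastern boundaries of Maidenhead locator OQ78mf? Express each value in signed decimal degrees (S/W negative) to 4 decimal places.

115.0000, 115.0833

Field O=14, Q=16: +14·20° lon, +16·10° lat → SW at lon 100°, lat 70°.
Square 7, 8: +7·2° lon, +8·1° lat → SW at lon 114°, lat 78°.
Subsquare m=12, f=5: +12·0.0833333° lon, +5·0.0416667° lat → SW at lon 115°, lat 78.2083°.
Cell spans 0.0833333° lon × 0.0416667° lat.
west 115.0000, east 115.0833.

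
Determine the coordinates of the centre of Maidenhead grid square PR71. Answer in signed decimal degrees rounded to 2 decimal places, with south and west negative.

Field P=15, R=17: +15·20° lon, +17·10° lat → SW at lon 120°, lat 80°.
Square 7, 1: +7·2° lon, +1·1° lat → SW at lon 134°, lat 81°.
Cell spans 2° lon × 1° lat. Centre is SW corner plus half of each.
latitude 81.50, longitude 135.00.

81.50, 135.00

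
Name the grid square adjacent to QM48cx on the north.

QM49ca

Latitude subsquare x = 23; +1 → 24, wraps to 0 = a, carry into square.
Latitude square 8; +1 → 9.
The longitude characters are unchanged.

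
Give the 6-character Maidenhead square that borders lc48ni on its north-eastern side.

Longitude subsquare n = 13; +1 → 14 = o.
Latitude subsquare i = 8; +1 → 9 = j.

LC48oj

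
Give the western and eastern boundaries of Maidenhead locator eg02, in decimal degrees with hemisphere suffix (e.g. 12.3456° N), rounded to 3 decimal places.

Field E=4, G=6: +4·20° lon, +6·10° lat → SW at lon -100°, lat -30°.
Square 0, 2: +0·2° lon, +2·1° lat → SW at lon -100°, lat -28°.
Cell spans 2° lon × 1° lat.
west 100.000° W, east 98.000° W.

100.000° W, 98.000° W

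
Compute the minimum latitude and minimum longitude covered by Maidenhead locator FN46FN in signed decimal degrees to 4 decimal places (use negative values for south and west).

46.5417, -71.5833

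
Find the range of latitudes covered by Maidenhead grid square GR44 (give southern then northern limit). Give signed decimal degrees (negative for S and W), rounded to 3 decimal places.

Field G=6, R=17: +6·20° lon, +17·10° lat → SW at lon -60°, lat 80°.
Square 4, 4: +4·2° lon, +4·1° lat → SW at lon -52°, lat 84°.
Cell spans 2° lon × 1° lat.
south 84.000, north 85.000.

84.000, 85.000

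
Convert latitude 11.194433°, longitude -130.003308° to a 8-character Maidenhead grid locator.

CK41xe96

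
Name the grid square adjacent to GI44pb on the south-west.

Longitude subsquare p = 15; −1 → 14 = o.
Latitude subsquare b = 1; −1 → 0 = a.

GI44oa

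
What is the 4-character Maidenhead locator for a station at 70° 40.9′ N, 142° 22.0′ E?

QQ10

Add 180° to longitude and 90° to latitude: 322.37, 160.68.
Field: 322.37/20 → 16 → Q, 160.68/10 → 16 → Q; chars QQ.
Square: 2.37/2 → 1, 0.68/1 → 0; chars 10.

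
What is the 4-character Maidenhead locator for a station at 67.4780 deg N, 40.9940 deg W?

Shift to the Maidenhead origin (180°W, 90°S): lon 139.01, lat 157.48.
Field (20°×10°, letters A–R): lon ⌊139.01/20⌋ = 6 → G; lat ⌊157.48/10⌋ = 15 → P.
Square (2°×1°, digits 0–9): lon ⌊19.01/2⌋ = 9; lat ⌊7.48/1⌋ = 7.

GP97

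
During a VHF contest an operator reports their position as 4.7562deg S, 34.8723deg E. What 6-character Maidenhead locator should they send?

Shift to the Maidenhead origin (180°W, 90°S): lon 214.8723, lat 85.2438.
Field: 214.8723/20 → 10 → K, 85.2438/10 → 8 → I; chars KI.
Square: 14.8723/2 → 7, 5.2438/1 → 5; chars 75.
Subsquare: 0.8723/0.0833333 → 10 → k, 0.2438/0.0416667 → 5 → f; chars kf.

KI75kf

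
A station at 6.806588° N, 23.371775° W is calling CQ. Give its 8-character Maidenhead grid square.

HJ86ht53

Add 180° to longitude and 90° to latitude: 156.62822, 96.80659.
Field: lon ⌊156.62822/20⌋ = 7 → H; lat ⌊96.80659/10⌋ = 9 → J.
Square: lon ⌊16.62822/2⌋ = 8; lat ⌊6.80659/1⌋ = 6.
Subsquare: lon ⌊0.62822/0.0833333⌋ = 7 → h; lat ⌊0.80659/0.0416667⌋ = 19 → t.
Extended square: lon ⌊0.04489/0.00833333⌋ = 5; lat ⌊0.01492/0.00416667⌋ = 3.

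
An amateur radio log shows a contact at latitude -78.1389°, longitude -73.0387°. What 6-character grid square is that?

FB31lu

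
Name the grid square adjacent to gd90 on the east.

Longitude square 9; +1 → 10, wraps to 0, carry into field.
Longitude field G = 6; +1 → 7 = H.
The latitude characters are unchanged.

HD00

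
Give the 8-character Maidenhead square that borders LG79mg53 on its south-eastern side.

LG79mg62

Longitude extended square 5; +1 → 6.
Latitude extended square 3; −1 → 2.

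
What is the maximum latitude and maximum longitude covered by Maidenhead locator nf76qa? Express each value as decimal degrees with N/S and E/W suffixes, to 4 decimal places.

Field N=13, F=5: +13·20° lon, +5·10° lat → SW at lon 80°, lat -40°.
Square 7, 6: +7·2° lon, +6·1° lat → SW at lon 94°, lat -34°.
Subsquare q=16, a=0: +16·0.0833333° lon, +0·0.0416667° lat → SW at lon 95.3333°, lat -34°.
Cell spans 0.0833333° lon × 0.0416667° lat. NE corner is SW corner plus one full cell.
latitude 33.9583° S, longitude 95.4167° E.

33.9583° S, 95.4167° E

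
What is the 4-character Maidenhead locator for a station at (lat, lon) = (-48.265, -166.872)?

AE61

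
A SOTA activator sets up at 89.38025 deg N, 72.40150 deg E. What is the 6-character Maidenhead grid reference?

Add 180° to longitude and 90° to latitude: 252.4015, 179.3802.
Field: lon ⌊252.4015/20⌋ = 12 → M; lat ⌊179.3802/10⌋ = 17 → R.
Square: lon ⌊12.4015/2⌋ = 6; lat ⌊9.3802/1⌋ = 9.
Subsquare: lon ⌊0.4015/0.0833333⌋ = 4 → e; lat ⌊0.3802/0.0416667⌋ = 9 → j.

MR69ej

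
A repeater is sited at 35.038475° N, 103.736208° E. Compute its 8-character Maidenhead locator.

OM15ua89

Add 180° to longitude and 90° to latitude: 283.73621, 125.03848.
Field: lon ⌊283.73621/20⌋ = 14 → O; lat ⌊125.03848/10⌋ = 12 → M.
Square: lon ⌊3.73621/2⌋ = 1; lat ⌊5.03848/1⌋ = 5.
Subsquare: lon ⌊1.73621/0.0833333⌋ = 20 → u; lat ⌊0.03848/0.0416667⌋ = 0 → a.
Extended square: lon ⌊0.06954/0.00833333⌋ = 8; lat ⌊0.03848/0.00416667⌋ = 9.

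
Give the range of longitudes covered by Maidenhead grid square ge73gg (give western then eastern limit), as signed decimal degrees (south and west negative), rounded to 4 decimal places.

-45.5000, -45.4167

Field G=6, E=4: +6·20° lon, +4·10° lat → SW at lon -60°, lat -50°.
Square 7, 3: +7·2° lon, +3·1° lat → SW at lon -46°, lat -47°.
Subsquare g=6, g=6: +6·0.0833333° lon, +6·0.0416667° lat → SW at lon -45.5°, lat -46.75°.
Cell spans 0.0833333° lon × 0.0416667° lat.
west -45.5000, east -45.4167.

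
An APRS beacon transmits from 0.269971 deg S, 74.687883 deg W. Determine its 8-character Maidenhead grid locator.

FI29pr75

Offset from 180°W / 90°S: lon 105.31212°, lat 89.73003°.
Field (20°×10°, letters A–R): lon ⌊105.31212/20⌋ = 5 → F; lat ⌊89.73003/10⌋ = 8 → I.
Square (2°×1°, digits 0–9): lon ⌊5.31212/2⌋ = 2; lat ⌊9.73003/1⌋ = 9.
Subsquare (5′×2.5′, letters a–x): lon ⌊1.31212/0.0833333⌋ = 15 → p; lat ⌊0.73003/0.0416667⌋ = 17 → r.
Extended square (30″×15″, digits 0–9): lon ⌊0.06212/0.00833333⌋ = 7; lat ⌊0.02170/0.00416667⌋ = 5.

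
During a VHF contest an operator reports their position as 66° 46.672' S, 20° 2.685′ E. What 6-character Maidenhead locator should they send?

KC03af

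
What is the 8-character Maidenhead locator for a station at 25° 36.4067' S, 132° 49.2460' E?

PG64jj84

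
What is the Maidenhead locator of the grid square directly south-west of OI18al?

OI08xk

Longitude subsquare a = 0; −1 → -1, wraps to 23 = x, carry into square.
Longitude square 1; −1 → 0.
Latitude subsquare l = 11; −1 → 10 = k.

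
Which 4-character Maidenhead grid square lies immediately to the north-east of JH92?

Longitude square 9; +1 → 10, wraps to 0, carry into field.
Longitude field J = 9; +1 → 10 = K.
Latitude square 2; +1 → 3.

KH03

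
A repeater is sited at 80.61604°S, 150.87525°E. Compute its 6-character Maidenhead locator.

Add 180° to longitude and 90° to latitude: 330.8752, 9.3840.
Field (20°×10°, letters A–R): 330.8752/20 → 16 → Q, 9.3840/10 → 0 → A; chars QA.
Square (2°×1°, digits 0–9): 10.8752/2 → 5, 9.3840/1 → 9; chars 59.
Subsquare (5′×2.5′, letters a–x): 0.8752/0.0833333 → 10 → k, 0.3840/0.0416667 → 9 → j; chars kj.

QA59kj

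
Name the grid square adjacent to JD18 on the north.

Latitude square 8; +1 → 9.
The longitude characters are unchanged.

JD19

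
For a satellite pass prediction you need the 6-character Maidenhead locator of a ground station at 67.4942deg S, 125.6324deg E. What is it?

PC22tm

Add 180° to longitude and 90° to latitude: 305.6324, 22.5058.
Field: lon ⌊305.6324/20⌋ = 15 → P; lat ⌊22.5058/10⌋ = 2 → C.
Square: lon ⌊5.6324/2⌋ = 2; lat ⌊2.5058/1⌋ = 2.
Subsquare: lon ⌊1.6324/0.0833333⌋ = 19 → t; lat ⌊0.5058/0.0416667⌋ = 12 → m.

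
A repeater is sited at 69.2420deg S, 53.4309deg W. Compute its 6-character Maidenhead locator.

Add 180° to longitude and 90° to latitude: 126.5691, 20.7580.
Field (20°×10°, letters A–R): 126.5691/20 → 6 → G, 20.7580/10 → 2 → C; chars GC.
Square (2°×1°, digits 0–9): 6.5691/2 → 3, 0.7580/1 → 0; chars 30.
Subsquare (5′×2.5′, letters a–x): 0.5691/0.0833333 → 6 → g, 0.7580/0.0416667 → 18 → s; chars gs.

GC30gs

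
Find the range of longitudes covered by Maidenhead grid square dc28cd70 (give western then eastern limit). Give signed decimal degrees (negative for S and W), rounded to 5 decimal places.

Field D=3, C=2: +3·20° lon, +2·10° lat → SW at lon -120°, lat -70°.
Square 2, 8: +2·2° lon, +8·1° lat → SW at lon -116°, lat -62°.
Subsquare c=2, d=3: +2·0.0833333° lon, +3·0.0416667° lat → SW at lon -115.833°, lat -61.875°.
Extended square 7, 0: +7·0.00833333° lon, +0·0.00416667° lat → SW at lon -115.775°, lat -61.875°.
Cell spans 0.00833333° lon × 0.00416667° lat.
west -115.77500, east -115.76667.

-115.77500, -115.76667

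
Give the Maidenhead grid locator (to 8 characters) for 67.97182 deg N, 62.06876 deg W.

Offset from 180°W / 90°S: lon 117.93124°, lat 157.97182°.
Field (20°×10°, letters A–R): 117.93124/20 → 5 → F, 157.97182/10 → 15 → P; chars FP.
Square (2°×1°, digits 0–9): 17.93124/2 → 8, 7.97182/1 → 7; chars 87.
Subsquare (5′×2.5′, letters a–x): 1.93124/0.0833333 → 23 → x, 0.97182/0.0416667 → 23 → x; chars xx.
Extended square (30″×15″, digits 0–9): 0.01457/0.00833333 → 1, 0.01349/0.00416667 → 3; chars 13.

FP87xx13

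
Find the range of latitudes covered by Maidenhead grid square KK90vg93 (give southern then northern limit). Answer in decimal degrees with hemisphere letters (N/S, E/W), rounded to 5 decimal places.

Field K=10, K=10: +10·20° lon, +10·10° lat → SW at lon 20°, lat 10°.
Square 9, 0: +9·2° lon, +0·1° lat → SW at lon 38°, lat 10°.
Subsquare v=21, g=6: +21·0.0833333° lon, +6·0.0416667° lat → SW at lon 39.75°, lat 10.25°.
Extended square 9, 3: +9·0.00833333° lon, +3·0.00416667° lat → SW at lon 39.825°, lat 10.2625°.
Cell spans 0.00833333° lon × 0.00416667° lat.
south 10.26250° N, north 10.26667° N.

10.26250° N, 10.26667° N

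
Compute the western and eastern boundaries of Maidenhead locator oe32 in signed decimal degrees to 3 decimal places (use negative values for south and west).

106.000, 108.000

Field O=14, E=4: +14·20° lon, +4·10° lat → SW at lon 100°, lat -50°.
Square 3, 2: +3·2° lon, +2·1° lat → SW at lon 106°, lat -48°.
Cell spans 2° lon × 1° lat.
west 106.000, east 108.000.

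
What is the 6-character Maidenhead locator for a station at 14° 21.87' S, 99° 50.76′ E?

Shift to the Maidenhead origin (180°W, 90°S): lon 279.8460, lat 75.6355.
Field: lon ⌊279.8460/20⌋ = 13 → N; lat ⌊75.6355/10⌋ = 7 → H.
Square: lon ⌊19.8460/2⌋ = 9; lat ⌊5.6355/1⌋ = 5.
Subsquare: lon ⌊1.8460/0.0833333⌋ = 22 → w; lat ⌊0.6355/0.0416667⌋ = 15 → p.

NH95wp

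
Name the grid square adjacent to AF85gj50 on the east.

Longitude extended square 5; +1 → 6.
The latitude characters are unchanged.

AF85gj60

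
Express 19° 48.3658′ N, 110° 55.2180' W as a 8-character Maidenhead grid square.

Shift to the Maidenhead origin (180°W, 90°S): lon 69.07970, lat 109.80610.
Field (20°×10°, letters A–R): lon ⌊69.07970/20⌋ = 3 → D; lat ⌊109.80610/10⌋ = 10 → K.
Square (2°×1°, digits 0–9): lon ⌊9.07970/2⌋ = 4; lat ⌊9.80610/1⌋ = 9.
Subsquare (5′×2.5′, letters a–x): lon ⌊1.07970/0.0833333⌋ = 12 → m; lat ⌊0.80610/0.0416667⌋ = 19 → t.
Extended square (30″×15″, digits 0–9): lon ⌊0.07970/0.00833333⌋ = 9; lat ⌊0.01443/0.00416667⌋ = 3.

DK49mt93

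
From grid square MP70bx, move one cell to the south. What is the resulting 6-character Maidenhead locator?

Latitude subsquare x = 23; −1 → 22 = w.
The longitude characters are unchanged.

MP70bw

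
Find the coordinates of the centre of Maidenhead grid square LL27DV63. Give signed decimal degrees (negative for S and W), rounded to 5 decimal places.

Field L=11, L=11: +11·20° lon, +11·10° lat → SW at lon 40°, lat 20°.
Square 2, 7: +2·2° lon, +7·1° lat → SW at lon 44°, lat 27°.
Subsquare d=3, v=21: +3·0.0833333° lon, +21·0.0416667° lat → SW at lon 44.25°, lat 27.875°.
Extended square 6, 3: +6·0.00833333° lon, +3·0.00416667° lat → SW at lon 44.3°, lat 27.8875°.
Cell spans 0.00833333° lon × 0.00416667° lat. Centre is SW corner plus half of each.
latitude 27.88958, longitude 44.30417.

27.88958, 44.30417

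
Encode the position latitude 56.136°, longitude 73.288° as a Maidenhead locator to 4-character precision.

Add 180° to longitude and 90° to latitude: 253.29, 146.14.
Field: lon ⌊253.29/20⌋ = 12 → M; lat ⌊146.14/10⌋ = 14 → O.
Square: lon ⌊13.29/2⌋ = 6; lat ⌊6.14/1⌋ = 6.

MO66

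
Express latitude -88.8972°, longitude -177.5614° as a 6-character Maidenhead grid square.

Add 180° to longitude and 90° to latitude: 2.4386, 1.1028.
Field (20°×10°, letters A–R): 2.4386/20 → 0 → A, 1.1028/10 → 0 → A; chars AA.
Square (2°×1°, digits 0–9): 2.4386/2 → 1, 1.1028/1 → 1; chars 11.
Subsquare (5′×2.5′, letters a–x): 0.4386/0.0833333 → 5 → f, 0.1028/0.0416667 → 2 → c; chars fc.

AA11fc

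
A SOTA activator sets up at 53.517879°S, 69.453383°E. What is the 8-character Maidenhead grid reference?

MD46rl45

Shift to the Maidenhead origin (180°W, 90°S): lon 249.45338, lat 36.48212.
Field: lon ⌊249.45338/20⌋ = 12 → M; lat ⌊36.48212/10⌋ = 3 → D.
Square: lon ⌊9.45338/2⌋ = 4; lat ⌊6.48212/1⌋ = 6.
Subsquare: lon ⌊1.45338/0.0833333⌋ = 17 → r; lat ⌊0.48212/0.0416667⌋ = 11 → l.
Extended square: lon ⌊0.03672/0.00833333⌋ = 4; lat ⌊0.02379/0.00416667⌋ = 5.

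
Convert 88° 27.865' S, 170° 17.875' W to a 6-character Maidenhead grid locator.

Offset from 180°W / 90°S: lon 9.7021°, lat 1.5356°.
Field: 9.7021/20 → 0 → A, 1.5356/10 → 0 → A; chars AA.
Square: 9.7021/2 → 4, 1.5356/1 → 1; chars 41.
Subsquare: 1.7021/0.0833333 → 20 → u, 0.5356/0.0416667 → 12 → m; chars um.

AA41um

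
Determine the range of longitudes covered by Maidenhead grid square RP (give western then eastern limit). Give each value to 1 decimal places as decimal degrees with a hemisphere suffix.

Field R=17, P=15: +17·20° lon, +15·10° lat → SW at lon 160°, lat 60°.
Cell spans 20° lon × 10° lat.
west 160.0° E, east 180.0° E.

160.0° E, 180.0° E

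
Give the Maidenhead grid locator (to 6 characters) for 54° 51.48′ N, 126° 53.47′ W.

CO64nu

Add 180° to longitude and 90° to latitude: 53.1088, 144.8580.
Field (20°×10°, letters A–R): lon ⌊53.1088/20⌋ = 2 → C; lat ⌊144.8580/10⌋ = 14 → O.
Square (2°×1°, digits 0–9): lon ⌊13.1088/2⌋ = 6; lat ⌊4.8580/1⌋ = 4.
Subsquare (5′×2.5′, letters a–x): lon ⌊1.1088/0.0833333⌋ = 13 → n; lat ⌊0.8580/0.0416667⌋ = 20 → u.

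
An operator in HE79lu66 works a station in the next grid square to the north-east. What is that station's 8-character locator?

HE79lu77

Longitude extended square 6; +1 → 7.
Latitude extended square 6; +1 → 7.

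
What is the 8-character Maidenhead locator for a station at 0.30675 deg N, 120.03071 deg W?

CJ90xh63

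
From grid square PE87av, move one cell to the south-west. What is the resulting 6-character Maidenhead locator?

PE77xu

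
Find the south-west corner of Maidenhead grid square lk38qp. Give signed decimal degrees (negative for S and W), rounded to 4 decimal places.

18.6250, 47.3333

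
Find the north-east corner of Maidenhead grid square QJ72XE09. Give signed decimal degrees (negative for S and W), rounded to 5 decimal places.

Field Q=16, J=9: +16·20° lon, +9·10° lat → SW at lon 140°, lat 0°.
Square 7, 2: +7·2° lon, +2·1° lat → SW at lon 154°, lat 2°.
Subsquare x=23, e=4: +23·0.0833333° lon, +4·0.0416667° lat → SW at lon 155.917°, lat 2.16667°.
Extended square 0, 9: +0·0.00833333° lon, +9·0.00416667° lat → SW at lon 155.917°, lat 2.20417°.
Cell spans 0.00833333° lon × 0.00416667° lat. NE corner is SW corner plus one full cell.
latitude 2.20833, longitude 155.92500.

2.20833, 155.92500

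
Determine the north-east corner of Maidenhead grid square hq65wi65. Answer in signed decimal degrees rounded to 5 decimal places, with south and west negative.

75.35833, -26.10833

Field H=7, Q=16: +7·20° lon, +16·10° lat → SW at lon -40°, lat 70°.
Square 6, 5: +6·2° lon, +5·1° lat → SW at lon -28°, lat 75°.
Subsquare w=22, i=8: +22·0.0833333° lon, +8·0.0416667° lat → SW at lon -26.1667°, lat 75.3333°.
Extended square 6, 5: +6·0.00833333° lon, +5·0.00416667° lat → SW at lon -26.1167°, lat 75.3542°.
Cell spans 0.00833333° lon × 0.00416667° lat. NE corner is SW corner plus one full cell.
latitude 75.35833, longitude -26.10833.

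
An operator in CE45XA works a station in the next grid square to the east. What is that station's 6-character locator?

Longitude subsquare x = 23; +1 → 24, wraps to 0 = a, carry into square.
Longitude square 4; +1 → 5.
The latitude characters are unchanged.

CE55aa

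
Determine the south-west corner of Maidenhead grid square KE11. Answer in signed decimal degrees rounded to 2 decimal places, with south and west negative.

Field K=10, E=4: +10·20° lon, +4·10° lat → SW at lon 20°, lat -50°.
Square 1, 1: +1·2° lon, +1·1° lat → SW at lon 22°, lat -49°.
latitude -49.00, longitude 22.00.

-49.00, 22.00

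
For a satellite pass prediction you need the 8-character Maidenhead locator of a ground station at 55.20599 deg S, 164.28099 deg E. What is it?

Shift to the Maidenhead origin (180°W, 90°S): lon 344.28099, lat 34.79401.
Field: 344.28099/20 → 17 → R, 34.79401/10 → 3 → D; chars RD.
Square: 4.28099/2 → 2, 4.79401/1 → 4; chars 24.
Subsquare: 0.28099/0.0833333 → 3 → d, 0.79401/0.0416667 → 19 → t; chars dt.
Extended square: 0.03099/0.00833333 → 3, 0.00234/0.00416667 → 0; chars 30.

RD24dt30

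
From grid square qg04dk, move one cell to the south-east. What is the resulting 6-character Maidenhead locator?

Longitude subsquare d = 3; +1 → 4 = e.
Latitude subsquare k = 10; −1 → 9 = j.

QG04ej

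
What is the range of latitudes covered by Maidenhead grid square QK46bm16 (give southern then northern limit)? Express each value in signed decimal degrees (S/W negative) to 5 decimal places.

Field Q=16, K=10: +16·20° lon, +10·10° lat → SW at lon 140°, lat 10°.
Square 4, 6: +4·2° lon, +6·1° lat → SW at lon 148°, lat 16°.
Subsquare b=1, m=12: +1·0.0833333° lon, +12·0.0416667° lat → SW at lon 148.083°, lat 16.5°.
Extended square 1, 6: +1·0.00833333° lon, +6·0.00416667° lat → SW at lon 148.092°, lat 16.525°.
Cell spans 0.00833333° lon × 0.00416667° lat.
south 16.52500, north 16.52917.

16.52500, 16.52917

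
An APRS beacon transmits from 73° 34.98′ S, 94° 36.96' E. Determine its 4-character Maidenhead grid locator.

Offset from 180°W / 90°S: lon 274.62°, lat 16.42°.
Field: 274.62/20 → 13 → N, 16.42/10 → 1 → B; chars NB.
Square: 14.62/2 → 7, 6.42/1 → 6; chars 76.

NB76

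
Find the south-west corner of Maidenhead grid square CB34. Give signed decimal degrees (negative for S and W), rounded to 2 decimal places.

Field C=2, B=1: +2·20° lon, +1·10° lat → SW at lon -140°, lat -80°.
Square 3, 4: +3·2° lon, +4·1° lat → SW at lon -134°, lat -76°.
latitude -76.00, longitude -134.00.

-76.00, -134.00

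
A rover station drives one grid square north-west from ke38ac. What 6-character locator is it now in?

KE28xd

Longitude subsquare a = 0; −1 → -1, wraps to 23 = x, carry into square.
Longitude square 3; −1 → 2.
Latitude subsquare c = 2; +1 → 3 = d.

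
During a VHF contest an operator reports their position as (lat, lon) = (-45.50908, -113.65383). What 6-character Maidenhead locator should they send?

DE34el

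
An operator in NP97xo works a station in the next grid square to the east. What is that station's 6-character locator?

OP07ao

Longitude subsquare x = 23; +1 → 24, wraps to 0 = a, carry into square.
Longitude square 9; +1 → 10, wraps to 0, carry into field.
Longitude field N = 13; +1 → 14 = O.
The latitude characters are unchanged.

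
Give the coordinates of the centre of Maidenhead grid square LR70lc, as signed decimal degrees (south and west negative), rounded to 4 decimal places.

Field L=11, R=17: +11·20° lon, +17·10° lat → SW at lon 40°, lat 80°.
Square 7, 0: +7·2° lon, +0·1° lat → SW at lon 54°, lat 80°.
Subsquare l=11, c=2: +11·0.0833333° lon, +2·0.0416667° lat → SW at lon 54.9167°, lat 80.0833°.
Cell spans 0.0833333° lon × 0.0416667° lat. Centre is SW corner plus half of each.
latitude 80.1042, longitude 54.9583.

80.1042, 54.9583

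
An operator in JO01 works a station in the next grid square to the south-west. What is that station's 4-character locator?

IO90

Longitude square 0; −1 → -1, wraps to 9, carry into field.
Longitude field J = 9; −1 → 8 = I.
Latitude square 1; −1 → 0.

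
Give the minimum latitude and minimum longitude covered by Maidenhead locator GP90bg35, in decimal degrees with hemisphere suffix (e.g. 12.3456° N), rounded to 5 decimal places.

60.27083° N, 41.89167° W

Field G=6, P=15: +6·20° lon, +15·10° lat → SW at lon -60°, lat 60°.
Square 9, 0: +9·2° lon, +0·1° lat → SW at lon -42°, lat 60°.
Subsquare b=1, g=6: +1·0.0833333° lon, +6·0.0416667° lat → SW at lon -41.9167°, lat 60.25°.
Extended square 3, 5: +3·0.00833333° lon, +5·0.00416667° lat → SW at lon -41.8917°, lat 60.2708°.
latitude 60.27083° N, longitude 41.89167° W.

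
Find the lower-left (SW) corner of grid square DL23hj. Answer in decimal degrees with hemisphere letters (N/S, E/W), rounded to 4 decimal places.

23.3750° N, 115.4167° W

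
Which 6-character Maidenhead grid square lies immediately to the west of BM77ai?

Longitude subsquare a = 0; −1 → -1, wraps to 23 = x, carry into square.
Longitude square 7; −1 → 6.
The latitude characters are unchanged.

BM67xi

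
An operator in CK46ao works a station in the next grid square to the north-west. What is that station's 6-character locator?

CK36xp

Longitude subsquare a = 0; −1 → -1, wraps to 23 = x, carry into square.
Longitude square 4; −1 → 3.
Latitude subsquare o = 14; +1 → 15 = p.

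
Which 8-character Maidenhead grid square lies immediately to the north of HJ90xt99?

Latitude extended square 9; +1 → 10, wraps to 0, carry into subsquare.
Latitude subsquare t = 19; +1 → 20 = u.
The longitude characters are unchanged.

HJ90xu90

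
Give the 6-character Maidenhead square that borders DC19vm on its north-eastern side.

DC19wn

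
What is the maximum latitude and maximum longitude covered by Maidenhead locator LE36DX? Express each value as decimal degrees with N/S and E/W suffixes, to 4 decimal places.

43.0000° S, 46.3333° E

Field L=11, E=4: +11·20° lon, +4·10° lat → SW at lon 40°, lat -50°.
Square 3, 6: +3·2° lon, +6·1° lat → SW at lon 46°, lat -44°.
Subsquare d=3, x=23: +3·0.0833333° lon, +23·0.0416667° lat → SW at lon 46.25°, lat -43.0417°.
Cell spans 0.0833333° lon × 0.0416667° lat. NE corner is SW corner plus one full cell.
latitude 43.0000° S, longitude 46.3333° E.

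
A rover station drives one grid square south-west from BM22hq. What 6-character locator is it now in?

Longitude subsquare h = 7; −1 → 6 = g.
Latitude subsquare q = 16; −1 → 15 = p.

BM22gp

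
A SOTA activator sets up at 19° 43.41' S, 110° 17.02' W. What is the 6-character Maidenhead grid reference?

DH40ug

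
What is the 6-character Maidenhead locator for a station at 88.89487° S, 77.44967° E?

MA81rc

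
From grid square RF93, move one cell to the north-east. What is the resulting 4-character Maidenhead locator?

Longitude square 9; +1 → 10, wraps to 0, carry into field.
Longitude field R = 17; +1 → 18, wraps to 0 = A, wrapping around the antimeridian.
Latitude square 3; +1 → 4.

AF04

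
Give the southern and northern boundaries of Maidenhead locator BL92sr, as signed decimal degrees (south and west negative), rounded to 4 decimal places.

22.7083, 22.7500

Field B=1, L=11: +1·20° lon, +11·10° lat → SW at lon -160°, lat 20°.
Square 9, 2: +9·2° lon, +2·1° lat → SW at lon -142°, lat 22°.
Subsquare s=18, r=17: +18·0.0833333° lon, +17·0.0416667° lat → SW at lon -140.5°, lat 22.7083°.
Cell spans 0.0833333° lon × 0.0416667° lat.
south 22.7083, north 22.7500.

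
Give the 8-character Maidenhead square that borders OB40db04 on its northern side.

Latitude extended square 4; +1 → 5.
The longitude characters are unchanged.

OB40db05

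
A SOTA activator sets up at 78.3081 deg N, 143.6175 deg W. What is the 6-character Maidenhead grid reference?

Offset from 180°W / 90°S: lon 36.3825°, lat 168.3081°.
Field (20°×10°, letters A–R): 36.3825/20 → 1 → B, 168.3081/10 → 16 → Q; chars BQ.
Square (2°×1°, digits 0–9): 16.3825/2 → 8, 8.3081/1 → 8; chars 88.
Subsquare (5′×2.5′, letters a–x): 0.3825/0.0833333 → 4 → e, 0.3081/0.0416667 → 7 → h; chars eh.

BQ88eh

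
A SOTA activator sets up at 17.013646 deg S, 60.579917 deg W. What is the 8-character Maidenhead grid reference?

FH92rx06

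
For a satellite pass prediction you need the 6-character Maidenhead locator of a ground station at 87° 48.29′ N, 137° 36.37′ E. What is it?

Shift to the Maidenhead origin (180°W, 90°S): lon 317.6062, lat 177.8048.
Field: lon ⌊317.6062/20⌋ = 15 → P; lat ⌊177.8048/10⌋ = 17 → R.
Square: lon ⌊17.6062/2⌋ = 8; lat ⌊7.8048/1⌋ = 7.
Subsquare: lon ⌊1.6062/0.0833333⌋ = 19 → t; lat ⌊0.8048/0.0416667⌋ = 19 → t.

PR87tt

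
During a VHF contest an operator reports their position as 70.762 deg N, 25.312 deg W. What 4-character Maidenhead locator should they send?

HQ70

Shift to the Maidenhead origin (180°W, 90°S): lon 154.69, lat 160.76.
Field: lon ⌊154.69/20⌋ = 7 → H; lat ⌊160.76/10⌋ = 16 → Q.
Square: lon ⌊14.69/2⌋ = 7; lat ⌊0.76/1⌋ = 0.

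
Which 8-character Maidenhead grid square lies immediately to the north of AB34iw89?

AB34ix80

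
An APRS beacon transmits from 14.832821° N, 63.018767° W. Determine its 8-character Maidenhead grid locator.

Add 180° to longitude and 90° to latitude: 116.98123, 104.83282.
Field: lon ⌊116.98123/20⌋ = 5 → F; lat ⌊104.83282/10⌋ = 10 → K.
Square: lon ⌊16.98123/2⌋ = 8; lat ⌊4.83282/1⌋ = 4.
Subsquare: lon ⌊0.98123/0.0833333⌋ = 11 → l; lat ⌊0.83282/0.0416667⌋ = 19 → t.
Extended square: lon ⌊0.06457/0.00833333⌋ = 7; lat ⌊0.04115/0.00416667⌋ = 9.

FK84lt79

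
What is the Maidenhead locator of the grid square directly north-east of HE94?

IE05

Longitude square 9; +1 → 10, wraps to 0, carry into field.
Longitude field H = 7; +1 → 8 = I.
Latitude square 4; +1 → 5.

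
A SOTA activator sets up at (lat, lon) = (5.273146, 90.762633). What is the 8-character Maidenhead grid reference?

NJ55jg15

Offset from 180°W / 90°S: lon 270.76263°, lat 95.27315°.
Field (20°×10°, letters A–R): lon ⌊270.76263/20⌋ = 13 → N; lat ⌊95.27315/10⌋ = 9 → J.
Square (2°×1°, digits 0–9): lon ⌊10.76263/2⌋ = 5; lat ⌊5.27315/1⌋ = 5.
Subsquare (5′×2.5′, letters a–x): lon ⌊0.76263/0.0833333⌋ = 9 → j; lat ⌊0.27315/0.0416667⌋ = 6 → g.
Extended square (30″×15″, digits 0–9): lon ⌊0.01263/0.00833333⌋ = 1; lat ⌊0.02315/0.00416667⌋ = 5.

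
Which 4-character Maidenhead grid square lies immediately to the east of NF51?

NF61

Longitude square 5; +1 → 6.
The latitude characters are unchanged.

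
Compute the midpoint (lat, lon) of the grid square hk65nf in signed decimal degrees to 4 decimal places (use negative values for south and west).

15.2292, -26.8750

Field H=7, K=10: +7·20° lon, +10·10° lat → SW at lon -40°, lat 10°.
Square 6, 5: +6·2° lon, +5·1° lat → SW at lon -28°, lat 15°.
Subsquare n=13, f=5: +13·0.0833333° lon, +5·0.0416667° lat → SW at lon -26.9167°, lat 15.2083°.
Cell spans 0.0833333° lon × 0.0416667° lat. Centre is SW corner plus half of each.
latitude 15.2292, longitude -26.8750.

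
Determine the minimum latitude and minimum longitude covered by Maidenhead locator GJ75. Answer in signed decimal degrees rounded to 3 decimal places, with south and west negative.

Field G=6, J=9: +6·20° lon, +9·10° lat → SW at lon -60°, lat 0°.
Square 7, 5: +7·2° lon, +5·1° lat → SW at lon -46°, lat 5°.
latitude 5.000, longitude -46.000.

5.000, -46.000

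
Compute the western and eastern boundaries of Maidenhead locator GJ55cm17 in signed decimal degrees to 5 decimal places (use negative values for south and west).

-49.82500, -49.81667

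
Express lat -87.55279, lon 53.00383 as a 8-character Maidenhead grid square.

Shift to the Maidenhead origin (180°W, 90°S): lon 233.00383, lat 2.44721.
Field: lon ⌊233.00383/20⌋ = 11 → L; lat ⌊2.44721/10⌋ = 0 → A.
Square: lon ⌊13.00383/2⌋ = 6; lat ⌊2.44721/1⌋ = 2.
Subsquare: lon ⌊1.00383/0.0833333⌋ = 12 → m; lat ⌊0.44721/0.0416667⌋ = 10 → k.
Extended square: lon ⌊0.00383/0.00833333⌋ = 0; lat ⌊0.03054/0.00416667⌋ = 7.

LA62mk07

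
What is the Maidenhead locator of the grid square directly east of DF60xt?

DF70at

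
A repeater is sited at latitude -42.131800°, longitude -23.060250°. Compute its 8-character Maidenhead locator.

Add 180° to longitude and 90° to latitude: 156.93975, 47.86820.
Field (20°×10°, letters A–R): 156.93975/20 → 7 → H, 47.86820/10 → 4 → E; chars HE.
Square (2°×1°, digits 0–9): 16.93975/2 → 8, 7.86820/1 → 7; chars 87.
Subsquare (5′×2.5′, letters a–x): 0.93975/0.0833333 → 11 → l, 0.86820/0.0416667 → 20 → u; chars lu.
Extended square (30″×15″, digits 0–9): 0.02308/0.00833333 → 2, 0.03487/0.00416667 → 8; chars 28.

HE87lu28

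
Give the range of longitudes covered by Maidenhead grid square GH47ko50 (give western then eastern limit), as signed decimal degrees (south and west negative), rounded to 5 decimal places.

-51.12500, -51.11667

Field G=6, H=7: +6·20° lon, +7·10° lat → SW at lon -60°, lat -20°.
Square 4, 7: +4·2° lon, +7·1° lat → SW at lon -52°, lat -13°.
Subsquare k=10, o=14: +10·0.0833333° lon, +14·0.0416667° lat → SW at lon -51.1667°, lat -12.4167°.
Extended square 5, 0: +5·0.00833333° lon, +0·0.00416667° lat → SW at lon -51.125°, lat -12.4167°.
Cell spans 0.00833333° lon × 0.00416667° lat.
west -51.12500, east -51.11667.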